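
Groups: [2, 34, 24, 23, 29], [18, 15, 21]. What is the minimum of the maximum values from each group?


Find max of each group:
  Group 1: [2, 34, 24, 23, 29] -> max = 34
  Group 2: [18, 15, 21] -> max = 21
Maxes: [34, 21]
Minimum of maxes = 21
Final answer: 21


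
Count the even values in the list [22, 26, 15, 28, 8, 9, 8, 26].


Check each element:
  22 is even
  26 is even
  15 is odd
  28 is even
  8 is even
  9 is odd
  8 is even
  26 is even
Evens: [22, 26, 28, 8, 8, 26]
Count of evens = 6
Final answer: 6


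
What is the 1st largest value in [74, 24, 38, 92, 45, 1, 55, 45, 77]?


Sort descending: [92, 77, 74, 55, 45, 45, 38, 24, 1]
The 1st element (1-indexed) is at index 0.
Value = 92
Final answer: 92


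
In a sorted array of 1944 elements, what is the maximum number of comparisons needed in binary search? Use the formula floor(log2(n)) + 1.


Binary search halves the search space each step.
Maximum comparisons = floor(log2(1944)) + 1
log2(1944) = 10.9248
floor(log2(1944)) = 10, so 10 + 1 = 11
Final answer: 11


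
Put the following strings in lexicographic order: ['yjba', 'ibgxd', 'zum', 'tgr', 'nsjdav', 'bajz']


Compare strings character by character (the first differing letter decides):
  'bajz' < 'ibgxd' since 'b' < 'i' at position 1
  'ibgxd' < 'nsjdav' since 'i' < 'n' at position 1
  'nsjdav' < 'tgr' since 'n' < 't' at position 1
  'tgr' < 'yjba' since 't' < 'y' at position 1
  'yjba' < 'zum' since 'y' < 'z' at position 1
Chaining these comparisons gives the alphabetical order.
Final answer: ['bajz', 'ibgxd', 'nsjdav', 'tgr', 'yjba', 'zum']


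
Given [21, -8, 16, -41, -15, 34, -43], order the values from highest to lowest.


Original list: [21, -8, 16, -41, -15, 34, -43]
Repeatedly take the largest remaining element:
  Remaining [21, -8, 16, -41, -15, 34, -43] -> largest is 34
  Remaining [21, -8, 16, -41, -15, -43] -> largest is 21
  Remaining [-8, 16, -41, -15, -43] -> largest is 16
  Remaining [-8, -41, -15, -43] -> largest is -8
  Remaining [-41, -15, -43] -> largest is -15
  Remaining [-41, -43] -> largest is -41
  Remaining [-43] -> largest is -43
Collecting the picks in order gives the descending list.
Final answer: [34, 21, 16, -8, -15, -41, -43]


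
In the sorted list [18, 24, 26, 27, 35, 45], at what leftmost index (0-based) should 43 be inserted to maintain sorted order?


List is sorted: [18, 24, 26, 27, 35, 45]
We need the leftmost position where 43 can be inserted, i.e. the first index whose element is >= 43 (or the end of the list if none is).
Binary search with low=0, high=6 (0-based indices):
  low=0, high=6, mid=3: a[3]=27 < 43, so low = 4
  low=4, high=6, mid=5: a[5]=45 >= 43, so high = 5
  low=4, high=5, mid=4: a[4]=35 < 43, so low = 5
Now low = high = 5, so the insertion index is 5.
Final answer: 5


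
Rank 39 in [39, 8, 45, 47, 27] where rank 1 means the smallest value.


Sort ascending: [8, 27, 39, 45, 47]
Find 39 in the sorted list.
39 is at position 3 (1-indexed).
Final answer: 3


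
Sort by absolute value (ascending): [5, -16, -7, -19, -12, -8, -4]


Compute absolute values:
  |5| = 5
  |-16| = 16
  |-7| = 7
  |-19| = 19
  |-12| = 12
  |-8| = 8
  |-4| = 4
Absolute values in increasing order: 4 < 5 < 7 < 8 < 12 < 16 < 19
Listing the original numbers in that order gives the answer.
Final answer: [-4, 5, -7, -8, -12, -16, -19]


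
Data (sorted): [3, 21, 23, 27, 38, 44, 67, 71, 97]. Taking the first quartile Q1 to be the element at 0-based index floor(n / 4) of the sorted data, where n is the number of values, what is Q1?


The list has n = 9 elements.
Q1 index = floor(9 / 4) = floor(2.25) = 2
Counting from index 0 in the sorted data, the element at index 2 is 23.
Final answer: 23


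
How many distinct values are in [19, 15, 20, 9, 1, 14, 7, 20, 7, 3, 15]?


List all unique values:
Distinct values: [1, 3, 7, 9, 14, 15, 19, 20]
Count = 8
Final answer: 8


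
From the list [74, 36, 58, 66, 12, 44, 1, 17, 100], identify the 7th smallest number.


Sort ascending: [1, 12, 17, 36, 44, 58, 66, 74, 100]
The 7th element (1-indexed) is at index 6.
Value = 66
Final answer: 66


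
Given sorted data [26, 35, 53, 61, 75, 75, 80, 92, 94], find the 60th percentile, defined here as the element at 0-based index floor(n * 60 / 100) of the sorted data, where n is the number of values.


The dataset has n = 9 elements.
Index = floor(9 * 60 / 100) = floor(540 / 100) = floor(5.4) = 5
Counting from index 0 in the sorted data, the element at index 5 is 75.
Final answer: 75


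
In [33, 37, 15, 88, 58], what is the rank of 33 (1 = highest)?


Sort descending: [88, 58, 37, 33, 15]
Find 33 in the sorted list.
33 is at position 4.
Final answer: 4


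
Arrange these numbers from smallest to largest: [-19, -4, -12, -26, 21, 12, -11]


Original list: [-19, -4, -12, -26, 21, 12, -11]
Repeatedly take the smallest remaining element:
  Remaining [-19, -4, -12, -26, 21, 12, -11] -> smallest is -26
  Remaining [-19, -4, -12, 21, 12, -11] -> smallest is -19
  Remaining [-4, -12, 21, 12, -11] -> smallest is -12
  Remaining [-4, 21, 12, -11] -> smallest is -11
  Remaining [-4, 21, 12] -> smallest is -4
  Remaining [21, 12] -> smallest is 12
  Remaining [21] -> smallest is 21
Collecting the picks in order gives the sorted list.
Final answer: [-26, -19, -12, -11, -4, 12, 21]


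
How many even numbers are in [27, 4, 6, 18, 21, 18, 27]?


Check each element:
  27 is odd
  4 is even
  6 is even
  18 is even
  21 is odd
  18 is even
  27 is odd
Evens: [4, 6, 18, 18]
Count of evens = 4
Final answer: 4


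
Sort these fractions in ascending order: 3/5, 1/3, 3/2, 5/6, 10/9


Convert to decimal for comparison:
  3/5 = 0.6
  1/3 = 0.3333
  3/2 = 1.5
  5/6 = 0.8333
  10/9 = 1.1111
Decimals in increasing order: 0.3333 < 0.6 < 0.8333 < 1.1111 < 1.5
Writing each back as its fraction gives the sorted order.
Final answer: 1/3, 3/5, 5/6, 10/9, 3/2


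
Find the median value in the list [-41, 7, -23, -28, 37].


First, sort the list: [-41, -28, -23, 7, 37]
The list has 5 elements (odd count).
The middle index is 2 (0-based), and the element there is -23.
Final answer: -23


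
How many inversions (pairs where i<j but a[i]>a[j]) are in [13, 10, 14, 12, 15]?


For each element, count the later elements that are smaller than it:
  13 (index 0): smaller elements after it = [10, 12] -> 2
  10 (index 1): smaller elements after it = [] -> 0
  14 (index 2): smaller elements after it = [12] -> 1
  12 (index 3): smaller elements after it = [] -> 0
Total inversions = 2 + 0 + 1 + 0 = 3
Final answer: 3


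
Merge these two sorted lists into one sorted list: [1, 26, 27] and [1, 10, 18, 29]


List A: [1, 26, 27]
List B: [1, 10, 18, 29]
Repeatedly compare the front elements and take the smaller:
  1 vs 1 -> take 1
  26 vs 1 -> take 1
  26 vs 10 -> take 10
  26 vs 18 -> take 18
  26 vs 29 -> take 26
  27 vs 29 -> take 27
  A is exhausted; append the rest of B: [29]
Final answer: [1, 1, 10, 18, 26, 27, 29]


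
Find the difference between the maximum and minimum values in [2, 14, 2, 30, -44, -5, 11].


Maximum value: 30
Minimum value: -44
Range = 30 - (-44) = 74
Final answer: 74


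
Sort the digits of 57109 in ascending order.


The number 57109 has digits: 5, 7, 1, 0, 9
Sorted: 0, 1, 5, 7, 9
Joining the sorted digits gives the result.
Final answer: 01579


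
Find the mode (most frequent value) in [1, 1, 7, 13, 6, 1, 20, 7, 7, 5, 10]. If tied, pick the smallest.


Count the frequency of each value:
  1 appears 3 time(s)
  5 appears 1 time(s)
  6 appears 1 time(s)
  7 appears 3 time(s)
  10 appears 1 time(s)
  13 appears 1 time(s)
  20 appears 1 time(s)
Maximum frequency is 3.
Values reaching that frequency: [1, 7]; the smallest is 1.
Final answer: 1


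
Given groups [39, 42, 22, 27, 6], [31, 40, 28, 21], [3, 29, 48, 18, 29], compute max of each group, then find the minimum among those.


Find max of each group:
  Group 1: [39, 42, 22, 27, 6] -> max = 42
  Group 2: [31, 40, 28, 21] -> max = 40
  Group 3: [3, 29, 48, 18, 29] -> max = 48
Maxes: [42, 40, 48]
Minimum of maxes = 40
Final answer: 40


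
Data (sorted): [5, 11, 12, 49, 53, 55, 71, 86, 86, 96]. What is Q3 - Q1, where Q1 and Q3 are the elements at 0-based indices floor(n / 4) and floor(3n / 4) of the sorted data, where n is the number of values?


The data has n = 10 elements.
Q1 index = floor(10 / 4) = floor(2.5) = 2; Q3 index = floor(3 * 10 / 4) = floor(7.5) = 7
Q1 = element at index 2 = 12
Q3 = element at index 7 = 86
IQR = 86 - 12 = 74
Final answer: 74


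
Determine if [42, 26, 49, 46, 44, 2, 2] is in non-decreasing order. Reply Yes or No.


Check consecutive pairs:
  42 <= 26? False
  26 <= 49? True
  49 <= 46? False
  46 <= 44? False
  44 <= 2? False
  2 <= 2? True
4 consecutive pair(s) are out of order, so the list is not sorted.
Final answer: No


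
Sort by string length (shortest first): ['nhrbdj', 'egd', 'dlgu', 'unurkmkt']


Compute lengths:
  'nhrbdj' has length 6
  'egd' has length 3
  'dlgu' has length 4
  'unurkmkt' has length 8
Lengths in increasing order: 3 < 4 < 6 < 8
Listing the words in that order gives the answer.
Final answer: ['egd', 'dlgu', 'nhrbdj', 'unurkmkt']


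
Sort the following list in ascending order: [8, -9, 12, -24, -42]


Original list: [8, -9, 12, -24, -42]
Repeatedly take the smallest remaining element:
  Remaining [8, -9, 12, -24, -42] -> smallest is -42
  Remaining [8, -9, 12, -24] -> smallest is -24
  Remaining [8, -9, 12] -> smallest is -9
  Remaining [8, 12] -> smallest is 8
  Remaining [12] -> smallest is 12
Collecting the picks in order gives the sorted list.
Final answer: [-42, -24, -9, 8, 12]


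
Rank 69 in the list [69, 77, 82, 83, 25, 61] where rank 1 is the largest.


Sort descending: [83, 82, 77, 69, 61, 25]
Find 69 in the sorted list.
69 is at position 4.
Final answer: 4


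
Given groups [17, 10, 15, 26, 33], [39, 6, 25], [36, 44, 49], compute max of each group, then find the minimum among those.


Find max of each group:
  Group 1: [17, 10, 15, 26, 33] -> max = 33
  Group 2: [39, 6, 25] -> max = 39
  Group 3: [36, 44, 49] -> max = 49
Maxes: [33, 39, 49]
Minimum of maxes = 33
Final answer: 33


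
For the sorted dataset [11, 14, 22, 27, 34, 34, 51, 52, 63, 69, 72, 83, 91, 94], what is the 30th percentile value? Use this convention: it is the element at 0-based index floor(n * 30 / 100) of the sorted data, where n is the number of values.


The dataset has n = 14 elements.
Index = floor(14 * 30 / 100) = floor(420 / 100) = floor(4.2) = 4
Counting from index 0 in the sorted data, the element at index 4 is 34.
Final answer: 34


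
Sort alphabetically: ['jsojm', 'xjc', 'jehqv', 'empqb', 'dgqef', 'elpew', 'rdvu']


Compare strings character by character (the first differing letter decides):
  'dgqef' < 'elpew' since 'd' < 'e' at position 1
  'elpew' < 'empqb' since 'l' < 'm' at position 2
  'empqb' < 'jehqv' since 'e' < 'j' at position 1
  'jehqv' < 'jsojm' since 'e' < 's' at position 2
  'jsojm' < 'rdvu' since 'j' < 'r' at position 1
  'rdvu' < 'xjc' since 'r' < 'x' at position 1
Chaining these comparisons gives the alphabetical order.
Final answer: ['dgqef', 'elpew', 'empqb', 'jehqv', 'jsojm', 'rdvu', 'xjc']


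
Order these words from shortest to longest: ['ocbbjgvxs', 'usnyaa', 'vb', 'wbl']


Compute lengths:
  'ocbbjgvxs' has length 9
  'usnyaa' has length 6
  'vb' has length 2
  'wbl' has length 3
Lengths in increasing order: 2 < 3 < 6 < 9
Listing the words in that order gives the answer.
Final answer: ['vb', 'wbl', 'usnyaa', 'ocbbjgvxs']


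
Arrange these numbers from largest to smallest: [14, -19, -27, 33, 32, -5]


Original list: [14, -19, -27, 33, 32, -5]
Repeatedly take the largest remaining element:
  Remaining [14, -19, -27, 33, 32, -5] -> largest is 33
  Remaining [14, -19, -27, 32, -5] -> largest is 32
  Remaining [14, -19, -27, -5] -> largest is 14
  Remaining [-19, -27, -5] -> largest is -5
  Remaining [-19, -27] -> largest is -19
  Remaining [-27] -> largest is -27
Collecting the picks in order gives the descending list.
Final answer: [33, 32, 14, -5, -19, -27]


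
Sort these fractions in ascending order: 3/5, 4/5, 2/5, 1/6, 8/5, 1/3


Convert to decimal for comparison:
  3/5 = 0.6
  4/5 = 0.8
  2/5 = 0.4
  1/6 = 0.1667
  8/5 = 1.6
  1/3 = 0.3333
Decimals in increasing order: 0.1667 < 0.3333 < 0.4 < 0.6 < 0.8 < 1.6
Writing each back as its fraction gives the sorted order.
Final answer: 1/6, 1/3, 2/5, 3/5, 4/5, 8/5


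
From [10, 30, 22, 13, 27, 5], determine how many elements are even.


Check each element:
  10 is even
  30 is even
  22 is even
  13 is odd
  27 is odd
  5 is odd
Evens: [10, 30, 22]
Count of evens = 3
Final answer: 3


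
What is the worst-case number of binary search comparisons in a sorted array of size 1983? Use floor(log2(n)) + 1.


Binary search halves the search space each step.
Maximum comparisons = floor(log2(1983)) + 1
log2(1983) = 10.9535
floor(log2(1983)) = 10, so 10 + 1 = 11
Final answer: 11


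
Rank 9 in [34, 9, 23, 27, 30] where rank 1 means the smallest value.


Sort ascending: [9, 23, 27, 30, 34]
Find 9 in the sorted list.
9 is at position 1 (1-indexed).
Final answer: 1


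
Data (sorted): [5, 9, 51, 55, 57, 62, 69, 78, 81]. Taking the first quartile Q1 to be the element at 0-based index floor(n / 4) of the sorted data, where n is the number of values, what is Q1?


The list has n = 9 elements.
Q1 index = floor(9 / 4) = floor(2.25) = 2
Counting from index 0 in the sorted data, the element at index 2 is 51.
Final answer: 51


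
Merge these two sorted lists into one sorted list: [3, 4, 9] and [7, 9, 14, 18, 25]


List A: [3, 4, 9]
List B: [7, 9, 14, 18, 25]
Repeatedly compare the front elements and take the smaller:
  3 vs 7 -> take 3
  4 vs 7 -> take 4
  9 vs 7 -> take 7
  9 vs 9 -> take 9
  A is exhausted; append the rest of B: [9, 14, 18, 25]
Final answer: [3, 4, 7, 9, 9, 14, 18, 25]


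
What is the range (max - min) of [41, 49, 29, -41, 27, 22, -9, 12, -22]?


Maximum value: 49
Minimum value: -41
Range = 49 - (-41) = 90
Final answer: 90


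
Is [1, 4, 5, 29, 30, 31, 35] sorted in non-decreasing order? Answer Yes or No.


Check consecutive pairs:
  1 <= 4? True
  4 <= 5? True
  5 <= 29? True
  29 <= 30? True
  30 <= 31? True
  31 <= 35? True
Every consecutive pair is in order, so the list is non-decreasing.
Final answer: Yes


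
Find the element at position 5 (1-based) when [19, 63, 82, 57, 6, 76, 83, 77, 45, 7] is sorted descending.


Sort descending: [83, 82, 77, 76, 63, 57, 45, 19, 7, 6]
The 5th element (1-indexed) is at index 4.
Value = 63
Final answer: 63


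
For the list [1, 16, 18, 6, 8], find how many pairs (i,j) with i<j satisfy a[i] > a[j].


For each element, count the later elements that are smaller than it:
  1 (index 0): smaller elements after it = [] -> 0
  16 (index 1): smaller elements after it = [6, 8] -> 2
  18 (index 2): smaller elements after it = [6, 8] -> 2
  6 (index 3): smaller elements after it = [] -> 0
Total inversions = 0 + 2 + 2 + 0 = 4
Final answer: 4


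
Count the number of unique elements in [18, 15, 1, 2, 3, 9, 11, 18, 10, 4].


List all unique values:
Distinct values: [1, 2, 3, 4, 9, 10, 11, 15, 18]
Count = 9
Final answer: 9


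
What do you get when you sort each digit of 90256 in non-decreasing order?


The number 90256 has digits: 9, 0, 2, 5, 6
Sorted: 0, 2, 5, 6, 9
Joining the sorted digits gives the result.
Final answer: 02569


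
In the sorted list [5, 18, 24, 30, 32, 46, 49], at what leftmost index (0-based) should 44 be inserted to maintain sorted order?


List is sorted: [5, 18, 24, 30, 32, 46, 49]
We need the leftmost position where 44 can be inserted, i.e. the first index whose element is >= 44 (or the end of the list if none is).
Binary search with low=0, high=7 (0-based indices):
  low=0, high=7, mid=3: a[3]=30 < 44, so low = 4
  low=4, high=7, mid=5: a[5]=46 >= 44, so high = 5
  low=4, high=5, mid=4: a[4]=32 < 44, so low = 5
Now low = high = 5, so the insertion index is 5.
Final answer: 5


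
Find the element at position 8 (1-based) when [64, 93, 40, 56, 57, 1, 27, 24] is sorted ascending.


Sort ascending: [1, 24, 27, 40, 56, 57, 64, 93]
The 8th element (1-indexed) is at index 7.
Value = 93
Final answer: 93


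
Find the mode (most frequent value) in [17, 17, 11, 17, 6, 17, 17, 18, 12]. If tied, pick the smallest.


Count the frequency of each value:
  6 appears 1 time(s)
  11 appears 1 time(s)
  12 appears 1 time(s)
  17 appears 5 time(s)
  18 appears 1 time(s)
Maximum frequency is 5.
Only 17 reaches that frequency, so it is the mode.
Final answer: 17


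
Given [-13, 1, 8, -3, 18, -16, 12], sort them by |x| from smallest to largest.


Compute absolute values:
  |-13| = 13
  |1| = 1
  |8| = 8
  |-3| = 3
  |18| = 18
  |-16| = 16
  |12| = 12
Absolute values in increasing order: 1 < 3 < 8 < 12 < 13 < 16 < 18
Listing the original numbers in that order gives the answer.
Final answer: [1, -3, 8, 12, -13, -16, 18]


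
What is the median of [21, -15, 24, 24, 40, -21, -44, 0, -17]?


First, sort the list: [-44, -21, -17, -15, 0, 21, 24, 24, 40]
The list has 9 elements (odd count).
The middle index is 4 (0-based), and the element there is 0.
Final answer: 0


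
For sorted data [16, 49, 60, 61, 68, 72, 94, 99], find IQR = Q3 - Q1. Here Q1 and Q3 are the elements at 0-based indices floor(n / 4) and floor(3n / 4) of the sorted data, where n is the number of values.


The data has n = 8 elements.
Q1 index = floor(8 / 4) = floor(2) = 2; Q3 index = floor(3 * 8 / 4) = floor(6) = 6
Q1 = element at index 2 = 60
Q3 = element at index 6 = 94
IQR = 94 - 60 = 34
Final answer: 34


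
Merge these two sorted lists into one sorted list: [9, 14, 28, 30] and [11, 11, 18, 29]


List A: [9, 14, 28, 30]
List B: [11, 11, 18, 29]
Repeatedly compare the front elements and take the smaller:
  9 vs 11 -> take 9
  14 vs 11 -> take 11
  14 vs 11 -> take 11
  14 vs 18 -> take 14
  28 vs 18 -> take 18
  28 vs 29 -> take 28
  30 vs 29 -> take 29
  B is exhausted; append the rest of A: [30]
Final answer: [9, 11, 11, 14, 18, 28, 29, 30]


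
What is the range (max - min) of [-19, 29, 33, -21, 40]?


Maximum value: 40
Minimum value: -21
Range = 40 - (-21) = 61
Final answer: 61


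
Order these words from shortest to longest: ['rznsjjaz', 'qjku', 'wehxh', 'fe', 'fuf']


Compute lengths:
  'rznsjjaz' has length 8
  'qjku' has length 4
  'wehxh' has length 5
  'fe' has length 2
  'fuf' has length 3
Lengths in increasing order: 2 < 3 < 4 < 5 < 8
Listing the words in that order gives the answer.
Final answer: ['fe', 'fuf', 'qjku', 'wehxh', 'rznsjjaz']


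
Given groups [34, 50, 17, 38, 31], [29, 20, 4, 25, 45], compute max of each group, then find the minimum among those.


Find max of each group:
  Group 1: [34, 50, 17, 38, 31] -> max = 50
  Group 2: [29, 20, 4, 25, 45] -> max = 45
Maxes: [50, 45]
Minimum of maxes = 45
Final answer: 45


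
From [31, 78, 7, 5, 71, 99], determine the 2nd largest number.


Sort descending: [99, 78, 71, 31, 7, 5]
The 2nd element (1-indexed) is at index 1.
Value = 78
Final answer: 78


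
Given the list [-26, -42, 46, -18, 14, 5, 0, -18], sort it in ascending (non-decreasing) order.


Original list: [-26, -42, 46, -18, 14, 5, 0, -18]
Repeatedly take the smallest remaining element:
  Remaining [-26, -42, 46, -18, 14, 5, 0, -18] -> smallest is -42
  Remaining [-26, 46, -18, 14, 5, 0, -18] -> smallest is -26
  Remaining [46, -18, 14, 5, 0, -18] -> smallest is -18
  Remaining [46, 14, 5, 0, -18] -> smallest is -18
  Remaining [46, 14, 5, 0] -> smallest is 0
  Remaining [46, 14, 5] -> smallest is 5
  Remaining [46, 14] -> smallest is 14
  Remaining [46] -> smallest is 46
Collecting the picks in order gives the sorted list.
Final answer: [-42, -26, -18, -18, 0, 5, 14, 46]


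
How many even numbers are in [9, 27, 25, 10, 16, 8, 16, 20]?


Check each element:
  9 is odd
  27 is odd
  25 is odd
  10 is even
  16 is even
  8 is even
  16 is even
  20 is even
Evens: [10, 16, 8, 16, 20]
Count of evens = 5
Final answer: 5


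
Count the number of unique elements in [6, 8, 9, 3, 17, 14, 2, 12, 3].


List all unique values:
Distinct values: [2, 3, 6, 8, 9, 12, 14, 17]
Count = 8
Final answer: 8


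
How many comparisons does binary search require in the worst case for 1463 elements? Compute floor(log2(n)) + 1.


Binary search halves the search space each step.
Maximum comparisons = floor(log2(1463)) + 1
log2(1463) = 10.5147
floor(log2(1463)) = 10, so 10 + 1 = 11
Final answer: 11


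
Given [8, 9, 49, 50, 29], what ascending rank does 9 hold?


Sort ascending: [8, 9, 29, 49, 50]
Find 9 in the sorted list.
9 is at position 2 (1-indexed).
Final answer: 2


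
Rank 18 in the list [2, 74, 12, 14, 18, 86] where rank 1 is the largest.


Sort descending: [86, 74, 18, 14, 12, 2]
Find 18 in the sorted list.
18 is at position 3.
Final answer: 3


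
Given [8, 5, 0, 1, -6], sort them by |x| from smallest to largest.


Compute absolute values:
  |8| = 8
  |5| = 5
  |0| = 0
  |1| = 1
  |-6| = 6
Absolute values in increasing order: 0 < 1 < 5 < 6 < 8
Listing the original numbers in that order gives the answer.
Final answer: [0, 1, 5, -6, 8]


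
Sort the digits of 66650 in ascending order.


The number 66650 has digits: 6, 6, 6, 5, 0
Sorted: 0, 5, 6, 6, 6
Joining the sorted digits gives the result.
Final answer: 05666


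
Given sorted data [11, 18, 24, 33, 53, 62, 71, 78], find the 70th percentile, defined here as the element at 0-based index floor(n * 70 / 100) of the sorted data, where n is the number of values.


The dataset has n = 8 elements.
Index = floor(8 * 70 / 100) = floor(560 / 100) = floor(5.6) = 5
Counting from index 0 in the sorted data, the element at index 5 is 62.
Final answer: 62


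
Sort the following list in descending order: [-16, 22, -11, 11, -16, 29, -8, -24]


Original list: [-16, 22, -11, 11, -16, 29, -8, -24]
Repeatedly take the largest remaining element:
  Remaining [-16, 22, -11, 11, -16, 29, -8, -24] -> largest is 29
  Remaining [-16, 22, -11, 11, -16, -8, -24] -> largest is 22
  Remaining [-16, -11, 11, -16, -8, -24] -> largest is 11
  Remaining [-16, -11, -16, -8, -24] -> largest is -8
  Remaining [-16, -11, -16, -24] -> largest is -11
  Remaining [-16, -16, -24] -> largest is -16
  Remaining [-16, -24] -> largest is -16
  Remaining [-24] -> largest is -24
Collecting the picks in order gives the descending list.
Final answer: [29, 22, 11, -8, -11, -16, -16, -24]


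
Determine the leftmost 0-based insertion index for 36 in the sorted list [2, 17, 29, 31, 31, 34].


List is sorted: [2, 17, 29, 31, 31, 34]
We need the leftmost position where 36 can be inserted, i.e. the first index whose element is >= 36 (or the end of the list if none is).
Binary search with low=0, high=6 (0-based indices):
  low=0, high=6, mid=3: a[3]=31 < 36, so low = 4
  low=4, high=6, mid=5: a[5]=34 < 36, so low = 6
Now low = high = 6, so the insertion index is 6.
Final answer: 6


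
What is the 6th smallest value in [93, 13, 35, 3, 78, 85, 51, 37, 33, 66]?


Sort ascending: [3, 13, 33, 35, 37, 51, 66, 78, 85, 93]
The 6th element (1-indexed) is at index 5.
Value = 51
Final answer: 51


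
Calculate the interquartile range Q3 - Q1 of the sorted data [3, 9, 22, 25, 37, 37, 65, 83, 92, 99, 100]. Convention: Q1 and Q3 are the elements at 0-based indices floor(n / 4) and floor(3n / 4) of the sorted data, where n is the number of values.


The data has n = 11 elements.
Q1 index = floor(11 / 4) = floor(2.75) = 2; Q3 index = floor(3 * 11 / 4) = floor(8.25) = 8
Q1 = element at index 2 = 22
Q3 = element at index 8 = 92
IQR = 92 - 22 = 70
Final answer: 70


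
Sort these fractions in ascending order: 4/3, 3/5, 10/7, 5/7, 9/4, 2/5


Convert to decimal for comparison:
  4/3 = 1.3333
  3/5 = 0.6
  10/7 = 1.4286
  5/7 = 0.7143
  9/4 = 2.25
  2/5 = 0.4
Decimals in increasing order: 0.4 < 0.6 < 0.7143 < 1.3333 < 1.4286 < 2.25
Writing each back as its fraction gives the sorted order.
Final answer: 2/5, 3/5, 5/7, 4/3, 10/7, 9/4


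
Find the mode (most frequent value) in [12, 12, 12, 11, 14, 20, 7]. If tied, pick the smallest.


Count the frequency of each value:
  7 appears 1 time(s)
  11 appears 1 time(s)
  12 appears 3 time(s)
  14 appears 1 time(s)
  20 appears 1 time(s)
Maximum frequency is 3.
Only 12 reaches that frequency, so it is the mode.
Final answer: 12


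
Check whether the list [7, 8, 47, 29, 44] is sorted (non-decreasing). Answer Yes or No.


Check consecutive pairs:
  7 <= 8? True
  8 <= 47? True
  47 <= 29? False
  29 <= 44? True
1 consecutive pair(s) are out of order, so the list is not sorted.
Final answer: No


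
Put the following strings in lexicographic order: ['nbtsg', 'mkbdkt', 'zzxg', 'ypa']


Compare strings character by character (the first differing letter decides):
  'mkbdkt' < 'nbtsg' since 'm' < 'n' at position 1
  'nbtsg' < 'ypa' since 'n' < 'y' at position 1
  'ypa' < 'zzxg' since 'y' < 'z' at position 1
Chaining these comparisons gives the alphabetical order.
Final answer: ['mkbdkt', 'nbtsg', 'ypa', 'zzxg']


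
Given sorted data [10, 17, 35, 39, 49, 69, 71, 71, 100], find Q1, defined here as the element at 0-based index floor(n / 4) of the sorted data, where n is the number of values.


The list has n = 9 elements.
Q1 index = floor(9 / 4) = floor(2.25) = 2
Counting from index 0 in the sorted data, the element at index 2 is 35.
Final answer: 35


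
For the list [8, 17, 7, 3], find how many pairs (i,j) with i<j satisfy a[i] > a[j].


For each element, count the later elements that are smaller than it:
  8 (index 0): smaller elements after it = [7, 3] -> 2
  17 (index 1): smaller elements after it = [7, 3] -> 2
  7 (index 2): smaller elements after it = [3] -> 1
Total inversions = 2 + 2 + 1 = 5
Final answer: 5


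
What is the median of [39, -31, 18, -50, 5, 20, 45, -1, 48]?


First, sort the list: [-50, -31, -1, 5, 18, 20, 39, 45, 48]
The list has 9 elements (odd count).
The middle index is 4 (0-based), and the element there is 18.
Final answer: 18


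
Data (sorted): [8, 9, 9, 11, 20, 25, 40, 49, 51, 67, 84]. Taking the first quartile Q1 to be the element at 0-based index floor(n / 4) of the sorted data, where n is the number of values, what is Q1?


The list has n = 11 elements.
Q1 index = floor(11 / 4) = floor(2.75) = 2
Counting from index 0 in the sorted data, the element at index 2 is 9.
Final answer: 9


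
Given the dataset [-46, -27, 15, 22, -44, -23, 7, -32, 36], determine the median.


First, sort the list: [-46, -44, -32, -27, -23, 7, 15, 22, 36]
The list has 9 elements (odd count).
The middle index is 4 (0-based), and the element there is -23.
Final answer: -23


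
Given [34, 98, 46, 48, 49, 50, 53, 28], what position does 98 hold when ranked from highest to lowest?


Sort descending: [98, 53, 50, 49, 48, 46, 34, 28]
Find 98 in the sorted list.
98 is at position 1.
Final answer: 1


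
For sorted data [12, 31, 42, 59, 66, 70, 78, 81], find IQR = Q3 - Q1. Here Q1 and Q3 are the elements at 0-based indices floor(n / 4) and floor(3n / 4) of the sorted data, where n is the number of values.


The data has n = 8 elements.
Q1 index = floor(8 / 4) = floor(2) = 2; Q3 index = floor(3 * 8 / 4) = floor(6) = 6
Q1 = element at index 2 = 42
Q3 = element at index 6 = 78
IQR = 78 - 42 = 36
Final answer: 36


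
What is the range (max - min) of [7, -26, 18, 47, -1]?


Maximum value: 47
Minimum value: -26
Range = 47 - (-26) = 73
Final answer: 73


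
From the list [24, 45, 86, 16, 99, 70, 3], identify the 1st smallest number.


Sort ascending: [3, 16, 24, 45, 70, 86, 99]
The 1st element (1-indexed) is at index 0.
Value = 3
Final answer: 3


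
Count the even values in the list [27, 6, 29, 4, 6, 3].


Check each element:
  27 is odd
  6 is even
  29 is odd
  4 is even
  6 is even
  3 is odd
Evens: [6, 4, 6]
Count of evens = 3
Final answer: 3


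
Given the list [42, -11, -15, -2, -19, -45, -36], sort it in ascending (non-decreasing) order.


Original list: [42, -11, -15, -2, -19, -45, -36]
Repeatedly take the smallest remaining element:
  Remaining [42, -11, -15, -2, -19, -45, -36] -> smallest is -45
  Remaining [42, -11, -15, -2, -19, -36] -> smallest is -36
  Remaining [42, -11, -15, -2, -19] -> smallest is -19
  Remaining [42, -11, -15, -2] -> smallest is -15
  Remaining [42, -11, -2] -> smallest is -11
  Remaining [42, -2] -> smallest is -2
  Remaining [42] -> smallest is 42
Collecting the picks in order gives the sorted list.
Final answer: [-45, -36, -19, -15, -11, -2, 42]


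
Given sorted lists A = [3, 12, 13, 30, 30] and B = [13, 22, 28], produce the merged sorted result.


List A: [3, 12, 13, 30, 30]
List B: [13, 22, 28]
Repeatedly compare the front elements and take the smaller:
  3 vs 13 -> take 3
  12 vs 13 -> take 12
  13 vs 13 -> take 13
  30 vs 13 -> take 13
  30 vs 22 -> take 22
  30 vs 28 -> take 28
  B is exhausted; append the rest of A: [30, 30]
Final answer: [3, 12, 13, 13, 22, 28, 30, 30]


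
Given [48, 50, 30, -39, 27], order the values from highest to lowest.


Original list: [48, 50, 30, -39, 27]
Repeatedly take the largest remaining element:
  Remaining [48, 50, 30, -39, 27] -> largest is 50
  Remaining [48, 30, -39, 27] -> largest is 48
  Remaining [30, -39, 27] -> largest is 30
  Remaining [-39, 27] -> largest is 27
  Remaining [-39] -> largest is -39
Collecting the picks in order gives the descending list.
Final answer: [50, 48, 30, 27, -39]


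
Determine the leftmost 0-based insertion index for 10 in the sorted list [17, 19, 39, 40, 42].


List is sorted: [17, 19, 39, 40, 42]
We need the leftmost position where 10 can be inserted, i.e. the first index whose element is >= 10 (or the end of the list if none is).
Binary search with low=0, high=5 (0-based indices):
  low=0, high=5, mid=2: a[2]=39 >= 10, so high = 2
  low=0, high=2, mid=1: a[1]=19 >= 10, so high = 1
  low=0, high=1, mid=0: a[0]=17 >= 10, so high = 0
Now low = high = 0, so the insertion index is 0.
Final answer: 0


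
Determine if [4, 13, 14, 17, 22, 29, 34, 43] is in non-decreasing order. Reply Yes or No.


Check consecutive pairs:
  4 <= 13? True
  13 <= 14? True
  14 <= 17? True
  17 <= 22? True
  22 <= 29? True
  29 <= 34? True
  34 <= 43? True
Every consecutive pair is in order, so the list is non-decreasing.
Final answer: Yes


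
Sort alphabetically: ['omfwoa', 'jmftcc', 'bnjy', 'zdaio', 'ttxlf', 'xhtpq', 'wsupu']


Compare strings character by character (the first differing letter decides):
  'bnjy' < 'jmftcc' since 'b' < 'j' at position 1
  'jmftcc' < 'omfwoa' since 'j' < 'o' at position 1
  'omfwoa' < 'ttxlf' since 'o' < 't' at position 1
  'ttxlf' < 'wsupu' since 't' < 'w' at position 1
  'wsupu' < 'xhtpq' since 'w' < 'x' at position 1
  'xhtpq' < 'zdaio' since 'x' < 'z' at position 1
Chaining these comparisons gives the alphabetical order.
Final answer: ['bnjy', 'jmftcc', 'omfwoa', 'ttxlf', 'wsupu', 'xhtpq', 'zdaio']


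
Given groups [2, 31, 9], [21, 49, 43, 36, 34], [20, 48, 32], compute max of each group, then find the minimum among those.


Find max of each group:
  Group 1: [2, 31, 9] -> max = 31
  Group 2: [21, 49, 43, 36, 34] -> max = 49
  Group 3: [20, 48, 32] -> max = 48
Maxes: [31, 49, 48]
Minimum of maxes = 31
Final answer: 31


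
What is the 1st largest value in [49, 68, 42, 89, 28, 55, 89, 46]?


Sort descending: [89, 89, 68, 55, 49, 46, 42, 28]
The 1st element (1-indexed) is at index 0.
Value = 89
Final answer: 89


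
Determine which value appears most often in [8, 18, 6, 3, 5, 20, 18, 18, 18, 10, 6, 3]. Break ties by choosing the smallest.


Count the frequency of each value:
  3 appears 2 time(s)
  5 appears 1 time(s)
  6 appears 2 time(s)
  8 appears 1 time(s)
  10 appears 1 time(s)
  18 appears 4 time(s)
  20 appears 1 time(s)
Maximum frequency is 4.
Only 18 reaches that frequency, so it is the mode.
Final answer: 18


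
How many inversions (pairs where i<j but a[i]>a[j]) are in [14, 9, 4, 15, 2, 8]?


For each element, count the later elements that are smaller than it:
  14 (index 0): smaller elements after it = [9, 4, 2, 8] -> 4
  9 (index 1): smaller elements after it = [4, 2, 8] -> 3
  4 (index 2): smaller elements after it = [2] -> 1
  15 (index 3): smaller elements after it = [2, 8] -> 2
  2 (index 4): smaller elements after it = [] -> 0
Total inversions = 4 + 3 + 1 + 2 + 0 = 10
Final answer: 10


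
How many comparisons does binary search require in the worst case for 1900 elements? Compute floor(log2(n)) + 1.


Binary search halves the search space each step.
Maximum comparisons = floor(log2(1900)) + 1
log2(1900) = 10.8918
floor(log2(1900)) = 10, so 10 + 1 = 11
Final answer: 11


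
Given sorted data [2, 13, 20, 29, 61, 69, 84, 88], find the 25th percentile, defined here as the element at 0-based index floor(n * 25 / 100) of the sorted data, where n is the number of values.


The dataset has n = 8 elements.
Index = floor(8 * 25 / 100) = floor(200 / 100) = floor(2) = 2
Counting from index 0 in the sorted data, the element at index 2 is 20.
Final answer: 20


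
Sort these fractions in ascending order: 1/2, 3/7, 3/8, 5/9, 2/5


Convert to decimal for comparison:
  1/2 = 0.5
  3/7 = 0.4286
  3/8 = 0.375
  5/9 = 0.5556
  2/5 = 0.4
Decimals in increasing order: 0.375 < 0.4 < 0.4286 < 0.5 < 0.5556
Writing each back as its fraction gives the sorted order.
Final answer: 3/8, 2/5, 3/7, 1/2, 5/9


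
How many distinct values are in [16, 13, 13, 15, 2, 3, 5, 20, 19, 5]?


List all unique values:
Distinct values: [2, 3, 5, 13, 15, 16, 19, 20]
Count = 8
Final answer: 8


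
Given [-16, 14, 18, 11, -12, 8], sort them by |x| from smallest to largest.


Compute absolute values:
  |-16| = 16
  |14| = 14
  |18| = 18
  |11| = 11
  |-12| = 12
  |8| = 8
Absolute values in increasing order: 8 < 11 < 12 < 14 < 16 < 18
Listing the original numbers in that order gives the answer.
Final answer: [8, 11, -12, 14, -16, 18]


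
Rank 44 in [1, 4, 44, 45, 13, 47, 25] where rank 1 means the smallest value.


Sort ascending: [1, 4, 13, 25, 44, 45, 47]
Find 44 in the sorted list.
44 is at position 5 (1-indexed).
Final answer: 5


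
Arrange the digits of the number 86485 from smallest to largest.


The number 86485 has digits: 8, 6, 4, 8, 5
Sorted: 4, 5, 6, 8, 8
Joining the sorted digits gives the result.
Final answer: 45688


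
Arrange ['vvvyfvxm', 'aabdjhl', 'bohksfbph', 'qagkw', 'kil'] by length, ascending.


Compute lengths:
  'vvvyfvxm' has length 8
  'aabdjhl' has length 7
  'bohksfbph' has length 9
  'qagkw' has length 5
  'kil' has length 3
Lengths in increasing order: 3 < 5 < 7 < 8 < 9
Listing the words in that order gives the answer.
Final answer: ['kil', 'qagkw', 'aabdjhl', 'vvvyfvxm', 'bohksfbph']


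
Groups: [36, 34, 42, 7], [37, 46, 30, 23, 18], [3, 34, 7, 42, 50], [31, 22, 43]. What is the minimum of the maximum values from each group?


Find max of each group:
  Group 1: [36, 34, 42, 7] -> max = 42
  Group 2: [37, 46, 30, 23, 18] -> max = 46
  Group 3: [3, 34, 7, 42, 50] -> max = 50
  Group 4: [31, 22, 43] -> max = 43
Maxes: [42, 46, 50, 43]
Minimum of maxes = 42
Final answer: 42


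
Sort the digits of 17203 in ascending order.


The number 17203 has digits: 1, 7, 2, 0, 3
Sorted: 0, 1, 2, 3, 7
Joining the sorted digits gives the result.
Final answer: 01237


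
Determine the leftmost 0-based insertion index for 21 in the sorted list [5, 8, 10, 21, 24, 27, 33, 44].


List is sorted: [5, 8, 10, 21, 24, 27, 33, 44]
We need the leftmost position where 21 can be inserted, i.e. the first index whose element is >= 21 (or the end of the list if none is).
Binary search with low=0, high=8 (0-based indices):
  low=0, high=8, mid=4: a[4]=24 >= 21, so high = 4
  low=0, high=4, mid=2: a[2]=10 < 21, so low = 3
  low=3, high=4, mid=3: a[3]=21 >= 21, so high = 3
Now low = high = 3, so the insertion index is 3.
Final answer: 3


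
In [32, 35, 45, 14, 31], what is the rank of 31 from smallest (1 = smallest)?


Sort ascending: [14, 31, 32, 35, 45]
Find 31 in the sorted list.
31 is at position 2 (1-indexed).
Final answer: 2


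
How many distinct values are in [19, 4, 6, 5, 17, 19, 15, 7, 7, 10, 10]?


List all unique values:
Distinct values: [4, 5, 6, 7, 10, 15, 17, 19]
Count = 8
Final answer: 8


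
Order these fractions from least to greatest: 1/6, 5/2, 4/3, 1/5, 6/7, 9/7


Convert to decimal for comparison:
  1/6 = 0.1667
  5/2 = 2.5
  4/3 = 1.3333
  1/5 = 0.2
  6/7 = 0.8571
  9/7 = 1.2857
Decimals in increasing order: 0.1667 < 0.2 < 0.8571 < 1.2857 < 1.3333 < 2.5
Writing each back as its fraction gives the sorted order.
Final answer: 1/6, 1/5, 6/7, 9/7, 4/3, 5/2


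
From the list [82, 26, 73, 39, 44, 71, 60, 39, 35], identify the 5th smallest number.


Sort ascending: [26, 35, 39, 39, 44, 60, 71, 73, 82]
The 5th element (1-indexed) is at index 4.
Value = 44
Final answer: 44


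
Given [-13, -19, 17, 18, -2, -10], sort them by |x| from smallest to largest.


Compute absolute values:
  |-13| = 13
  |-19| = 19
  |17| = 17
  |18| = 18
  |-2| = 2
  |-10| = 10
Absolute values in increasing order: 2 < 10 < 13 < 17 < 18 < 19
Listing the original numbers in that order gives the answer.
Final answer: [-2, -10, -13, 17, 18, -19]


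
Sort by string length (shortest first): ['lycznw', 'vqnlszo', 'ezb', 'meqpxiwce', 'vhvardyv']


Compute lengths:
  'lycznw' has length 6
  'vqnlszo' has length 7
  'ezb' has length 3
  'meqpxiwce' has length 9
  'vhvardyv' has length 8
Lengths in increasing order: 3 < 6 < 7 < 8 < 9
Listing the words in that order gives the answer.
Final answer: ['ezb', 'lycznw', 'vqnlszo', 'vhvardyv', 'meqpxiwce']


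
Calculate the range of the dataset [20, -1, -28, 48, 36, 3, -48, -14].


Maximum value: 48
Minimum value: -48
Range = 48 - (-48) = 96
Final answer: 96


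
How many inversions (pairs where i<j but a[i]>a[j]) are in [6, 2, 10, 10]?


For each element, count the later elements that are smaller than it:
  6 (index 0): smaller elements after it = [2] -> 1
  2 (index 1): smaller elements after it = [] -> 0
  10 (index 2): smaller elements after it = [] -> 0
Total inversions = 1 + 0 + 0 = 1
Final answer: 1


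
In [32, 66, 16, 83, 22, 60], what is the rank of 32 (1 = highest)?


Sort descending: [83, 66, 60, 32, 22, 16]
Find 32 in the sorted list.
32 is at position 4.
Final answer: 4


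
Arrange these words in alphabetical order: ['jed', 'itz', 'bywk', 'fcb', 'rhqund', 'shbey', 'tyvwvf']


Compare strings character by character (the first differing letter decides):
  'bywk' < 'fcb' since 'b' < 'f' at position 1
  'fcb' < 'itz' since 'f' < 'i' at position 1
  'itz' < 'jed' since 'i' < 'j' at position 1
  'jed' < 'rhqund' since 'j' < 'r' at position 1
  'rhqund' < 'shbey' since 'r' < 's' at position 1
  'shbey' < 'tyvwvf' since 's' < 't' at position 1
Chaining these comparisons gives the alphabetical order.
Final answer: ['bywk', 'fcb', 'itz', 'jed', 'rhqund', 'shbey', 'tyvwvf']


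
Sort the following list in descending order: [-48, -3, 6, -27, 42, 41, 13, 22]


Original list: [-48, -3, 6, -27, 42, 41, 13, 22]
Repeatedly take the largest remaining element:
  Remaining [-48, -3, 6, -27, 42, 41, 13, 22] -> largest is 42
  Remaining [-48, -3, 6, -27, 41, 13, 22] -> largest is 41
  Remaining [-48, -3, 6, -27, 13, 22] -> largest is 22
  Remaining [-48, -3, 6, -27, 13] -> largest is 13
  Remaining [-48, -3, 6, -27] -> largest is 6
  Remaining [-48, -3, -27] -> largest is -3
  Remaining [-48, -27] -> largest is -27
  Remaining [-48] -> largest is -48
Collecting the picks in order gives the descending list.
Final answer: [42, 41, 22, 13, 6, -3, -27, -48]


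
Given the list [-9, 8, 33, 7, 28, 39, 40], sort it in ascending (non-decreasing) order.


Original list: [-9, 8, 33, 7, 28, 39, 40]
Repeatedly take the smallest remaining element:
  Remaining [-9, 8, 33, 7, 28, 39, 40] -> smallest is -9
  Remaining [8, 33, 7, 28, 39, 40] -> smallest is 7
  Remaining [8, 33, 28, 39, 40] -> smallest is 8
  Remaining [33, 28, 39, 40] -> smallest is 28
  Remaining [33, 39, 40] -> smallest is 33
  Remaining [39, 40] -> smallest is 39
  Remaining [40] -> smallest is 40
Collecting the picks in order gives the sorted list.
Final answer: [-9, 7, 8, 28, 33, 39, 40]
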